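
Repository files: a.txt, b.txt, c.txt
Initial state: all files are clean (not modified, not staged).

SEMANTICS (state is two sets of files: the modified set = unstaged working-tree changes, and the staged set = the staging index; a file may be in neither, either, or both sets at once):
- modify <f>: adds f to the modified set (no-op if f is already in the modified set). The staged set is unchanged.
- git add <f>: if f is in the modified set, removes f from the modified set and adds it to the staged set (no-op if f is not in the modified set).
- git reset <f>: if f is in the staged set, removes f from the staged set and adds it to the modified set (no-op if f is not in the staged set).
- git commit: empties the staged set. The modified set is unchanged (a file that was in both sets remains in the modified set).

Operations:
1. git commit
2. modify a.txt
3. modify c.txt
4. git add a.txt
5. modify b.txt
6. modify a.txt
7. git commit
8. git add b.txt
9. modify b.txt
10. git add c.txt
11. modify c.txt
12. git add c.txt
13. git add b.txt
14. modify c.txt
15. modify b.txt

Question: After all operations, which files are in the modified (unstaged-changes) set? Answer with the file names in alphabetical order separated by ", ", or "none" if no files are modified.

Answer: a.txt, b.txt, c.txt

Derivation:
After op 1 (git commit): modified={none} staged={none}
After op 2 (modify a.txt): modified={a.txt} staged={none}
After op 3 (modify c.txt): modified={a.txt, c.txt} staged={none}
After op 4 (git add a.txt): modified={c.txt} staged={a.txt}
After op 5 (modify b.txt): modified={b.txt, c.txt} staged={a.txt}
After op 6 (modify a.txt): modified={a.txt, b.txt, c.txt} staged={a.txt}
After op 7 (git commit): modified={a.txt, b.txt, c.txt} staged={none}
After op 8 (git add b.txt): modified={a.txt, c.txt} staged={b.txt}
After op 9 (modify b.txt): modified={a.txt, b.txt, c.txt} staged={b.txt}
After op 10 (git add c.txt): modified={a.txt, b.txt} staged={b.txt, c.txt}
After op 11 (modify c.txt): modified={a.txt, b.txt, c.txt} staged={b.txt, c.txt}
After op 12 (git add c.txt): modified={a.txt, b.txt} staged={b.txt, c.txt}
After op 13 (git add b.txt): modified={a.txt} staged={b.txt, c.txt}
After op 14 (modify c.txt): modified={a.txt, c.txt} staged={b.txt, c.txt}
After op 15 (modify b.txt): modified={a.txt, b.txt, c.txt} staged={b.txt, c.txt}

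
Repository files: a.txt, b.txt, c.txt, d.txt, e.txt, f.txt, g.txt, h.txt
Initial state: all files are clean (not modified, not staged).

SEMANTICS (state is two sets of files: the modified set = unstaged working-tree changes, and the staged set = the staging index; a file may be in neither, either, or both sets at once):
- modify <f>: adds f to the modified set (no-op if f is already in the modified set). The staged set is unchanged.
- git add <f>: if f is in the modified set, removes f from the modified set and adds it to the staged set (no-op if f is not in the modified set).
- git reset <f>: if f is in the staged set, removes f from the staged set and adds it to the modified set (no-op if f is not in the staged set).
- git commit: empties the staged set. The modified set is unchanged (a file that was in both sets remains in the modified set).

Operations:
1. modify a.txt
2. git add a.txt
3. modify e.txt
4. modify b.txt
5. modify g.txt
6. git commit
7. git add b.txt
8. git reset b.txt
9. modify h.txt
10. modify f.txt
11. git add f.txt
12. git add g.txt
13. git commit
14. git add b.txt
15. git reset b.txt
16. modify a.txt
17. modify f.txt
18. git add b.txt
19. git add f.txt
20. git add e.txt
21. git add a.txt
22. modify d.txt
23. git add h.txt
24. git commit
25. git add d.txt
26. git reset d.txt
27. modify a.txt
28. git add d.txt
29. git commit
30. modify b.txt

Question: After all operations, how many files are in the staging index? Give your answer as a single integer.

After op 1 (modify a.txt): modified={a.txt} staged={none}
After op 2 (git add a.txt): modified={none} staged={a.txt}
After op 3 (modify e.txt): modified={e.txt} staged={a.txt}
After op 4 (modify b.txt): modified={b.txt, e.txt} staged={a.txt}
After op 5 (modify g.txt): modified={b.txt, e.txt, g.txt} staged={a.txt}
After op 6 (git commit): modified={b.txt, e.txt, g.txt} staged={none}
After op 7 (git add b.txt): modified={e.txt, g.txt} staged={b.txt}
After op 8 (git reset b.txt): modified={b.txt, e.txt, g.txt} staged={none}
After op 9 (modify h.txt): modified={b.txt, e.txt, g.txt, h.txt} staged={none}
After op 10 (modify f.txt): modified={b.txt, e.txt, f.txt, g.txt, h.txt} staged={none}
After op 11 (git add f.txt): modified={b.txt, e.txt, g.txt, h.txt} staged={f.txt}
After op 12 (git add g.txt): modified={b.txt, e.txt, h.txt} staged={f.txt, g.txt}
After op 13 (git commit): modified={b.txt, e.txt, h.txt} staged={none}
After op 14 (git add b.txt): modified={e.txt, h.txt} staged={b.txt}
After op 15 (git reset b.txt): modified={b.txt, e.txt, h.txt} staged={none}
After op 16 (modify a.txt): modified={a.txt, b.txt, e.txt, h.txt} staged={none}
After op 17 (modify f.txt): modified={a.txt, b.txt, e.txt, f.txt, h.txt} staged={none}
After op 18 (git add b.txt): modified={a.txt, e.txt, f.txt, h.txt} staged={b.txt}
After op 19 (git add f.txt): modified={a.txt, e.txt, h.txt} staged={b.txt, f.txt}
After op 20 (git add e.txt): modified={a.txt, h.txt} staged={b.txt, e.txt, f.txt}
After op 21 (git add a.txt): modified={h.txt} staged={a.txt, b.txt, e.txt, f.txt}
After op 22 (modify d.txt): modified={d.txt, h.txt} staged={a.txt, b.txt, e.txt, f.txt}
After op 23 (git add h.txt): modified={d.txt} staged={a.txt, b.txt, e.txt, f.txt, h.txt}
After op 24 (git commit): modified={d.txt} staged={none}
After op 25 (git add d.txt): modified={none} staged={d.txt}
After op 26 (git reset d.txt): modified={d.txt} staged={none}
After op 27 (modify a.txt): modified={a.txt, d.txt} staged={none}
After op 28 (git add d.txt): modified={a.txt} staged={d.txt}
After op 29 (git commit): modified={a.txt} staged={none}
After op 30 (modify b.txt): modified={a.txt, b.txt} staged={none}
Final staged set: {none} -> count=0

Answer: 0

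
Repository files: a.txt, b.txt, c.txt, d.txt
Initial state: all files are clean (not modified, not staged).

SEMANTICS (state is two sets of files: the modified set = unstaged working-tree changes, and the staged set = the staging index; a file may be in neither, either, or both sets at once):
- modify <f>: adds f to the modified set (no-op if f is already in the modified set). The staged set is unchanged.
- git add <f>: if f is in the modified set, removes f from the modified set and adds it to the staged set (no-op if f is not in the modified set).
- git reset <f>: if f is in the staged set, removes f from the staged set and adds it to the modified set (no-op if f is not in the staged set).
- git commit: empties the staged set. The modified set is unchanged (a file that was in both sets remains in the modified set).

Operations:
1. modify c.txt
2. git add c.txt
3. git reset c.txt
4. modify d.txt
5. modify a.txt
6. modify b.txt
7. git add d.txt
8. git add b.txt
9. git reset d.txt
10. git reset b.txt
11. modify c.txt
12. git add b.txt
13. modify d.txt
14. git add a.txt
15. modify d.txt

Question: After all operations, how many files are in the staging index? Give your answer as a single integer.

Answer: 2

Derivation:
After op 1 (modify c.txt): modified={c.txt} staged={none}
After op 2 (git add c.txt): modified={none} staged={c.txt}
After op 3 (git reset c.txt): modified={c.txt} staged={none}
After op 4 (modify d.txt): modified={c.txt, d.txt} staged={none}
After op 5 (modify a.txt): modified={a.txt, c.txt, d.txt} staged={none}
After op 6 (modify b.txt): modified={a.txt, b.txt, c.txt, d.txt} staged={none}
After op 7 (git add d.txt): modified={a.txt, b.txt, c.txt} staged={d.txt}
After op 8 (git add b.txt): modified={a.txt, c.txt} staged={b.txt, d.txt}
After op 9 (git reset d.txt): modified={a.txt, c.txt, d.txt} staged={b.txt}
After op 10 (git reset b.txt): modified={a.txt, b.txt, c.txt, d.txt} staged={none}
After op 11 (modify c.txt): modified={a.txt, b.txt, c.txt, d.txt} staged={none}
After op 12 (git add b.txt): modified={a.txt, c.txt, d.txt} staged={b.txt}
After op 13 (modify d.txt): modified={a.txt, c.txt, d.txt} staged={b.txt}
After op 14 (git add a.txt): modified={c.txt, d.txt} staged={a.txt, b.txt}
After op 15 (modify d.txt): modified={c.txt, d.txt} staged={a.txt, b.txt}
Final staged set: {a.txt, b.txt} -> count=2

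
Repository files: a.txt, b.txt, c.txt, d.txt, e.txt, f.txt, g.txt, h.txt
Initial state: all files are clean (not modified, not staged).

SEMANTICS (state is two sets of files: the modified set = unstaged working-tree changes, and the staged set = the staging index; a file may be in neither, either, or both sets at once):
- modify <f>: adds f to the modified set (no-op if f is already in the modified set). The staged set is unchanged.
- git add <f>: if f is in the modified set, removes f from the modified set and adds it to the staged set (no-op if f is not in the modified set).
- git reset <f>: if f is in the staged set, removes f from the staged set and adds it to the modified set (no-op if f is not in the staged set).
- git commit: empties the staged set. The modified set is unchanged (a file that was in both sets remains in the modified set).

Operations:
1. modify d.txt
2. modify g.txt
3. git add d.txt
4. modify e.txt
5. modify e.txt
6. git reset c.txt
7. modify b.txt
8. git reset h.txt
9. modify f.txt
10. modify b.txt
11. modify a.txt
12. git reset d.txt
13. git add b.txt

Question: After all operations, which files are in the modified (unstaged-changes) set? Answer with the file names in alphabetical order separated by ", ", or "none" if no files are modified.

Answer: a.txt, d.txt, e.txt, f.txt, g.txt

Derivation:
After op 1 (modify d.txt): modified={d.txt} staged={none}
After op 2 (modify g.txt): modified={d.txt, g.txt} staged={none}
After op 3 (git add d.txt): modified={g.txt} staged={d.txt}
After op 4 (modify e.txt): modified={e.txt, g.txt} staged={d.txt}
After op 5 (modify e.txt): modified={e.txt, g.txt} staged={d.txt}
After op 6 (git reset c.txt): modified={e.txt, g.txt} staged={d.txt}
After op 7 (modify b.txt): modified={b.txt, e.txt, g.txt} staged={d.txt}
After op 8 (git reset h.txt): modified={b.txt, e.txt, g.txt} staged={d.txt}
After op 9 (modify f.txt): modified={b.txt, e.txt, f.txt, g.txt} staged={d.txt}
After op 10 (modify b.txt): modified={b.txt, e.txt, f.txt, g.txt} staged={d.txt}
After op 11 (modify a.txt): modified={a.txt, b.txt, e.txt, f.txt, g.txt} staged={d.txt}
After op 12 (git reset d.txt): modified={a.txt, b.txt, d.txt, e.txt, f.txt, g.txt} staged={none}
After op 13 (git add b.txt): modified={a.txt, d.txt, e.txt, f.txt, g.txt} staged={b.txt}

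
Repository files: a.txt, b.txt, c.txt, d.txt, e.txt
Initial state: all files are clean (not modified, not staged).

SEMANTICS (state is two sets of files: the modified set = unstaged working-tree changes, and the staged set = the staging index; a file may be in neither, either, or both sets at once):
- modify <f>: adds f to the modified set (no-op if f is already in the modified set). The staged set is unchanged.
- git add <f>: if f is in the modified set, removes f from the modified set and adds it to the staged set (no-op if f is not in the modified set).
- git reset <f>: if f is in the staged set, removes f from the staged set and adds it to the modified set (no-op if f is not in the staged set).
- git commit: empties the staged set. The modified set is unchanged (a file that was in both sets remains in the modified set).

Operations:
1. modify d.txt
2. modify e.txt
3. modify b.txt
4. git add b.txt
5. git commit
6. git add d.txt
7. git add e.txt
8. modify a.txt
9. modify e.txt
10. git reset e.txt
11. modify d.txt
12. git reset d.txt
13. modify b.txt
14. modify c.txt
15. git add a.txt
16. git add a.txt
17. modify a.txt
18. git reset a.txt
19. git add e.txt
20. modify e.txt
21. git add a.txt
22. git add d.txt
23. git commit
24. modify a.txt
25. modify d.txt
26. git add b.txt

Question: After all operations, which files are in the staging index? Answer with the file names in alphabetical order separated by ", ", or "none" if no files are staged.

After op 1 (modify d.txt): modified={d.txt} staged={none}
After op 2 (modify e.txt): modified={d.txt, e.txt} staged={none}
After op 3 (modify b.txt): modified={b.txt, d.txt, e.txt} staged={none}
After op 4 (git add b.txt): modified={d.txt, e.txt} staged={b.txt}
After op 5 (git commit): modified={d.txt, e.txt} staged={none}
After op 6 (git add d.txt): modified={e.txt} staged={d.txt}
After op 7 (git add e.txt): modified={none} staged={d.txt, e.txt}
After op 8 (modify a.txt): modified={a.txt} staged={d.txt, e.txt}
After op 9 (modify e.txt): modified={a.txt, e.txt} staged={d.txt, e.txt}
After op 10 (git reset e.txt): modified={a.txt, e.txt} staged={d.txt}
After op 11 (modify d.txt): modified={a.txt, d.txt, e.txt} staged={d.txt}
After op 12 (git reset d.txt): modified={a.txt, d.txt, e.txt} staged={none}
After op 13 (modify b.txt): modified={a.txt, b.txt, d.txt, e.txt} staged={none}
After op 14 (modify c.txt): modified={a.txt, b.txt, c.txt, d.txt, e.txt} staged={none}
After op 15 (git add a.txt): modified={b.txt, c.txt, d.txt, e.txt} staged={a.txt}
After op 16 (git add a.txt): modified={b.txt, c.txt, d.txt, e.txt} staged={a.txt}
After op 17 (modify a.txt): modified={a.txt, b.txt, c.txt, d.txt, e.txt} staged={a.txt}
After op 18 (git reset a.txt): modified={a.txt, b.txt, c.txt, d.txt, e.txt} staged={none}
After op 19 (git add e.txt): modified={a.txt, b.txt, c.txt, d.txt} staged={e.txt}
After op 20 (modify e.txt): modified={a.txt, b.txt, c.txt, d.txt, e.txt} staged={e.txt}
After op 21 (git add a.txt): modified={b.txt, c.txt, d.txt, e.txt} staged={a.txt, e.txt}
After op 22 (git add d.txt): modified={b.txt, c.txt, e.txt} staged={a.txt, d.txt, e.txt}
After op 23 (git commit): modified={b.txt, c.txt, e.txt} staged={none}
After op 24 (modify a.txt): modified={a.txt, b.txt, c.txt, e.txt} staged={none}
After op 25 (modify d.txt): modified={a.txt, b.txt, c.txt, d.txt, e.txt} staged={none}
After op 26 (git add b.txt): modified={a.txt, c.txt, d.txt, e.txt} staged={b.txt}

Answer: b.txt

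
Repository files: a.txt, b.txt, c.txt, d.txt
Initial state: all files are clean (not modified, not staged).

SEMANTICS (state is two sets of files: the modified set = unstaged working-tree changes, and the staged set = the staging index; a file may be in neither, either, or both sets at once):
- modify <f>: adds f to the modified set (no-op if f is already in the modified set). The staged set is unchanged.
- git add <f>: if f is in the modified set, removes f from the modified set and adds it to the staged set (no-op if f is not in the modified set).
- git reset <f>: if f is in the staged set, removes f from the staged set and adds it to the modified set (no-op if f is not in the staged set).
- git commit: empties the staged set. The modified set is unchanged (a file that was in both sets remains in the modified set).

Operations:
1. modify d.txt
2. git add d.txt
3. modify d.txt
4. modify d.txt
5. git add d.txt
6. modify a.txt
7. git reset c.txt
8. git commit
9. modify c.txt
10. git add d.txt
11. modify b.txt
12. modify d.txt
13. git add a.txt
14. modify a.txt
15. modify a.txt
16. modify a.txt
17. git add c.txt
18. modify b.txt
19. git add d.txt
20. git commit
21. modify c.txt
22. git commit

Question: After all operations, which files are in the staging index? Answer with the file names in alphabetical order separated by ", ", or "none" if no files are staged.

Answer: none

Derivation:
After op 1 (modify d.txt): modified={d.txt} staged={none}
After op 2 (git add d.txt): modified={none} staged={d.txt}
After op 3 (modify d.txt): modified={d.txt} staged={d.txt}
After op 4 (modify d.txt): modified={d.txt} staged={d.txt}
After op 5 (git add d.txt): modified={none} staged={d.txt}
After op 6 (modify a.txt): modified={a.txt} staged={d.txt}
After op 7 (git reset c.txt): modified={a.txt} staged={d.txt}
After op 8 (git commit): modified={a.txt} staged={none}
After op 9 (modify c.txt): modified={a.txt, c.txt} staged={none}
After op 10 (git add d.txt): modified={a.txt, c.txt} staged={none}
After op 11 (modify b.txt): modified={a.txt, b.txt, c.txt} staged={none}
After op 12 (modify d.txt): modified={a.txt, b.txt, c.txt, d.txt} staged={none}
After op 13 (git add a.txt): modified={b.txt, c.txt, d.txt} staged={a.txt}
After op 14 (modify a.txt): modified={a.txt, b.txt, c.txt, d.txt} staged={a.txt}
After op 15 (modify a.txt): modified={a.txt, b.txt, c.txt, d.txt} staged={a.txt}
After op 16 (modify a.txt): modified={a.txt, b.txt, c.txt, d.txt} staged={a.txt}
After op 17 (git add c.txt): modified={a.txt, b.txt, d.txt} staged={a.txt, c.txt}
After op 18 (modify b.txt): modified={a.txt, b.txt, d.txt} staged={a.txt, c.txt}
After op 19 (git add d.txt): modified={a.txt, b.txt} staged={a.txt, c.txt, d.txt}
After op 20 (git commit): modified={a.txt, b.txt} staged={none}
After op 21 (modify c.txt): modified={a.txt, b.txt, c.txt} staged={none}
After op 22 (git commit): modified={a.txt, b.txt, c.txt} staged={none}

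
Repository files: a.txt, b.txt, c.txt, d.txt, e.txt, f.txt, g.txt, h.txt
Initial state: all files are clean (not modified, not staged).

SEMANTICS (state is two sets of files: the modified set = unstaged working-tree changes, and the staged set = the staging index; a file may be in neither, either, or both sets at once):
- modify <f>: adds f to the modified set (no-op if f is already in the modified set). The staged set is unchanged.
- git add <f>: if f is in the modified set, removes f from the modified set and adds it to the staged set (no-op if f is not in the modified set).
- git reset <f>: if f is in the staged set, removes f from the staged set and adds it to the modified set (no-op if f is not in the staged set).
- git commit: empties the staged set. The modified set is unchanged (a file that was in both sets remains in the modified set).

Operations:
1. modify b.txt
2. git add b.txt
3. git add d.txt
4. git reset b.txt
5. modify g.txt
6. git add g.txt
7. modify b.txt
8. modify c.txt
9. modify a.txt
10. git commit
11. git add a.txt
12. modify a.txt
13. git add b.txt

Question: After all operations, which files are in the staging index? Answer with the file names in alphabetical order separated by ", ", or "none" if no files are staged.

Answer: a.txt, b.txt

Derivation:
After op 1 (modify b.txt): modified={b.txt} staged={none}
After op 2 (git add b.txt): modified={none} staged={b.txt}
After op 3 (git add d.txt): modified={none} staged={b.txt}
After op 4 (git reset b.txt): modified={b.txt} staged={none}
After op 5 (modify g.txt): modified={b.txt, g.txt} staged={none}
After op 6 (git add g.txt): modified={b.txt} staged={g.txt}
After op 7 (modify b.txt): modified={b.txt} staged={g.txt}
After op 8 (modify c.txt): modified={b.txt, c.txt} staged={g.txt}
After op 9 (modify a.txt): modified={a.txt, b.txt, c.txt} staged={g.txt}
After op 10 (git commit): modified={a.txt, b.txt, c.txt} staged={none}
After op 11 (git add a.txt): modified={b.txt, c.txt} staged={a.txt}
After op 12 (modify a.txt): modified={a.txt, b.txt, c.txt} staged={a.txt}
After op 13 (git add b.txt): modified={a.txt, c.txt} staged={a.txt, b.txt}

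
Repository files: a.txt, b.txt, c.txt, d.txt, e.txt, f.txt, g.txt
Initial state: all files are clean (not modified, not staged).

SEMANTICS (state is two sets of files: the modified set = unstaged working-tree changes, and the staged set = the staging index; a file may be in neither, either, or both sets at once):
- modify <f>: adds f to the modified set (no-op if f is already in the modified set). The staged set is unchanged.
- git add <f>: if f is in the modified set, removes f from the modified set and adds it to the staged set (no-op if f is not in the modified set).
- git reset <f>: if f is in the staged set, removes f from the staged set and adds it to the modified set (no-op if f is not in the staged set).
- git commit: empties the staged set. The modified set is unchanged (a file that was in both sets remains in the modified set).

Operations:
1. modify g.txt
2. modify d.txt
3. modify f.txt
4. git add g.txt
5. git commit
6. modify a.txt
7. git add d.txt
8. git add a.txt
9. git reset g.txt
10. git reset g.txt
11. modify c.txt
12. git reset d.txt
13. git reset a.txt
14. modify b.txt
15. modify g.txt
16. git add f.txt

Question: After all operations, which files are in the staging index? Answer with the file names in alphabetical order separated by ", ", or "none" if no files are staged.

Answer: f.txt

Derivation:
After op 1 (modify g.txt): modified={g.txt} staged={none}
After op 2 (modify d.txt): modified={d.txt, g.txt} staged={none}
After op 3 (modify f.txt): modified={d.txt, f.txt, g.txt} staged={none}
After op 4 (git add g.txt): modified={d.txt, f.txt} staged={g.txt}
After op 5 (git commit): modified={d.txt, f.txt} staged={none}
After op 6 (modify a.txt): modified={a.txt, d.txt, f.txt} staged={none}
After op 7 (git add d.txt): modified={a.txt, f.txt} staged={d.txt}
After op 8 (git add a.txt): modified={f.txt} staged={a.txt, d.txt}
After op 9 (git reset g.txt): modified={f.txt} staged={a.txt, d.txt}
After op 10 (git reset g.txt): modified={f.txt} staged={a.txt, d.txt}
After op 11 (modify c.txt): modified={c.txt, f.txt} staged={a.txt, d.txt}
After op 12 (git reset d.txt): modified={c.txt, d.txt, f.txt} staged={a.txt}
After op 13 (git reset a.txt): modified={a.txt, c.txt, d.txt, f.txt} staged={none}
After op 14 (modify b.txt): modified={a.txt, b.txt, c.txt, d.txt, f.txt} staged={none}
After op 15 (modify g.txt): modified={a.txt, b.txt, c.txt, d.txt, f.txt, g.txt} staged={none}
After op 16 (git add f.txt): modified={a.txt, b.txt, c.txt, d.txt, g.txt} staged={f.txt}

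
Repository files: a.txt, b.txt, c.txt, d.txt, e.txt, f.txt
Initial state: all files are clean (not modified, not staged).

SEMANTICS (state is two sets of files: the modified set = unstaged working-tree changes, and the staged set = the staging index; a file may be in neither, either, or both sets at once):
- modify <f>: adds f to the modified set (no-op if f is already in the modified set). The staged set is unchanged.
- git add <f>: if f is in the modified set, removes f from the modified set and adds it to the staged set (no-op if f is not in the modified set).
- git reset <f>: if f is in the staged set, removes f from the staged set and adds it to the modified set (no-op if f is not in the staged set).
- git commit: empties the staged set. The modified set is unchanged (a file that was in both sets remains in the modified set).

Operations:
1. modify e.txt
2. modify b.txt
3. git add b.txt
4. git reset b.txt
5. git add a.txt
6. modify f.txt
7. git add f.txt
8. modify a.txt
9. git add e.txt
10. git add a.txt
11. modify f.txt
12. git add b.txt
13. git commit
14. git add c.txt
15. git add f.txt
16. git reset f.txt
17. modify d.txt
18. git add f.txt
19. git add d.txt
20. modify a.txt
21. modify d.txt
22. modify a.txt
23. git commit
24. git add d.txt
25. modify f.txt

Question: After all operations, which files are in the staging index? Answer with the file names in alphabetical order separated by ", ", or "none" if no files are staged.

Answer: d.txt

Derivation:
After op 1 (modify e.txt): modified={e.txt} staged={none}
After op 2 (modify b.txt): modified={b.txt, e.txt} staged={none}
After op 3 (git add b.txt): modified={e.txt} staged={b.txt}
After op 4 (git reset b.txt): modified={b.txt, e.txt} staged={none}
After op 5 (git add a.txt): modified={b.txt, e.txt} staged={none}
After op 6 (modify f.txt): modified={b.txt, e.txt, f.txt} staged={none}
After op 7 (git add f.txt): modified={b.txt, e.txt} staged={f.txt}
After op 8 (modify a.txt): modified={a.txt, b.txt, e.txt} staged={f.txt}
After op 9 (git add e.txt): modified={a.txt, b.txt} staged={e.txt, f.txt}
After op 10 (git add a.txt): modified={b.txt} staged={a.txt, e.txt, f.txt}
After op 11 (modify f.txt): modified={b.txt, f.txt} staged={a.txt, e.txt, f.txt}
After op 12 (git add b.txt): modified={f.txt} staged={a.txt, b.txt, e.txt, f.txt}
After op 13 (git commit): modified={f.txt} staged={none}
After op 14 (git add c.txt): modified={f.txt} staged={none}
After op 15 (git add f.txt): modified={none} staged={f.txt}
After op 16 (git reset f.txt): modified={f.txt} staged={none}
After op 17 (modify d.txt): modified={d.txt, f.txt} staged={none}
After op 18 (git add f.txt): modified={d.txt} staged={f.txt}
After op 19 (git add d.txt): modified={none} staged={d.txt, f.txt}
After op 20 (modify a.txt): modified={a.txt} staged={d.txt, f.txt}
After op 21 (modify d.txt): modified={a.txt, d.txt} staged={d.txt, f.txt}
After op 22 (modify a.txt): modified={a.txt, d.txt} staged={d.txt, f.txt}
After op 23 (git commit): modified={a.txt, d.txt} staged={none}
After op 24 (git add d.txt): modified={a.txt} staged={d.txt}
After op 25 (modify f.txt): modified={a.txt, f.txt} staged={d.txt}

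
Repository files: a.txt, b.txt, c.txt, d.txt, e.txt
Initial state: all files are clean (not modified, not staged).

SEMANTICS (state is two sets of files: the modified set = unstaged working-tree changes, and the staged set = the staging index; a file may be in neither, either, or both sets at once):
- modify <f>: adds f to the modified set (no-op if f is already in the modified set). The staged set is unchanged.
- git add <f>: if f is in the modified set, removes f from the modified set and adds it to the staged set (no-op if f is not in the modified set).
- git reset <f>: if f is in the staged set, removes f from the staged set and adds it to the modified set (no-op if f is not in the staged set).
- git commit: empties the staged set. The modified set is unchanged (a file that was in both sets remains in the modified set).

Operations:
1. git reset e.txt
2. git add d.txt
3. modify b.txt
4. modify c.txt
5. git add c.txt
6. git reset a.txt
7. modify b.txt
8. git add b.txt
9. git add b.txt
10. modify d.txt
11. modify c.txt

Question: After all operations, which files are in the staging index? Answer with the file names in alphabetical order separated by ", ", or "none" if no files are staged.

After op 1 (git reset e.txt): modified={none} staged={none}
After op 2 (git add d.txt): modified={none} staged={none}
After op 3 (modify b.txt): modified={b.txt} staged={none}
After op 4 (modify c.txt): modified={b.txt, c.txt} staged={none}
After op 5 (git add c.txt): modified={b.txt} staged={c.txt}
After op 6 (git reset a.txt): modified={b.txt} staged={c.txt}
After op 7 (modify b.txt): modified={b.txt} staged={c.txt}
After op 8 (git add b.txt): modified={none} staged={b.txt, c.txt}
After op 9 (git add b.txt): modified={none} staged={b.txt, c.txt}
After op 10 (modify d.txt): modified={d.txt} staged={b.txt, c.txt}
After op 11 (modify c.txt): modified={c.txt, d.txt} staged={b.txt, c.txt}

Answer: b.txt, c.txt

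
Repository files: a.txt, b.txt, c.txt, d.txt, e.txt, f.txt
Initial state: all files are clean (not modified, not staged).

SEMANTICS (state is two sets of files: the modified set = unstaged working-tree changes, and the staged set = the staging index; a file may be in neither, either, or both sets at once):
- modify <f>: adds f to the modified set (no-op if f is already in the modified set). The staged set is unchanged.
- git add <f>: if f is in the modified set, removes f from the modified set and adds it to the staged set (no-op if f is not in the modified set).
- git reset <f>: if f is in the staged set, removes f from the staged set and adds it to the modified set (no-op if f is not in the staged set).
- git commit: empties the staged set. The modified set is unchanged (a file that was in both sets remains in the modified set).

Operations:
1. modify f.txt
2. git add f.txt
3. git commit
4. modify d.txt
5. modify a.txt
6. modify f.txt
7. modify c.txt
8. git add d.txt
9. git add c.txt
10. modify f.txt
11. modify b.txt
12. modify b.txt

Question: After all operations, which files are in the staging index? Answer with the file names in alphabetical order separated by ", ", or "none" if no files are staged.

After op 1 (modify f.txt): modified={f.txt} staged={none}
After op 2 (git add f.txt): modified={none} staged={f.txt}
After op 3 (git commit): modified={none} staged={none}
After op 4 (modify d.txt): modified={d.txt} staged={none}
After op 5 (modify a.txt): modified={a.txt, d.txt} staged={none}
After op 6 (modify f.txt): modified={a.txt, d.txt, f.txt} staged={none}
After op 7 (modify c.txt): modified={a.txt, c.txt, d.txt, f.txt} staged={none}
After op 8 (git add d.txt): modified={a.txt, c.txt, f.txt} staged={d.txt}
After op 9 (git add c.txt): modified={a.txt, f.txt} staged={c.txt, d.txt}
After op 10 (modify f.txt): modified={a.txt, f.txt} staged={c.txt, d.txt}
After op 11 (modify b.txt): modified={a.txt, b.txt, f.txt} staged={c.txt, d.txt}
After op 12 (modify b.txt): modified={a.txt, b.txt, f.txt} staged={c.txt, d.txt}

Answer: c.txt, d.txt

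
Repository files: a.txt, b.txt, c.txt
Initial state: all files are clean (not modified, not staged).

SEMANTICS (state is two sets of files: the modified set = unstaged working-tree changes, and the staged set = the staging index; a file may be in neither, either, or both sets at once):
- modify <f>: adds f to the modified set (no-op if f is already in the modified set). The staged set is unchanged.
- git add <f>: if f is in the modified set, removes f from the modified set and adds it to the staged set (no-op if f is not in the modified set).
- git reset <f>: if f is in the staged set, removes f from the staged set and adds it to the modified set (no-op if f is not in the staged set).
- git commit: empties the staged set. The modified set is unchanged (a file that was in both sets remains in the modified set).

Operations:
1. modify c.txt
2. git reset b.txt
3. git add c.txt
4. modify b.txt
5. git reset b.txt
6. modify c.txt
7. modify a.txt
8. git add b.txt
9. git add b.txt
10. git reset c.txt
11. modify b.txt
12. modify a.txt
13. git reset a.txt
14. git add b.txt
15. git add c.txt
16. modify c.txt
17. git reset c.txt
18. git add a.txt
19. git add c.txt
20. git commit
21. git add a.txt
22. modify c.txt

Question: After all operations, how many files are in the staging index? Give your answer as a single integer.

Answer: 0

Derivation:
After op 1 (modify c.txt): modified={c.txt} staged={none}
After op 2 (git reset b.txt): modified={c.txt} staged={none}
After op 3 (git add c.txt): modified={none} staged={c.txt}
After op 4 (modify b.txt): modified={b.txt} staged={c.txt}
After op 5 (git reset b.txt): modified={b.txt} staged={c.txt}
After op 6 (modify c.txt): modified={b.txt, c.txt} staged={c.txt}
After op 7 (modify a.txt): modified={a.txt, b.txt, c.txt} staged={c.txt}
After op 8 (git add b.txt): modified={a.txt, c.txt} staged={b.txt, c.txt}
After op 9 (git add b.txt): modified={a.txt, c.txt} staged={b.txt, c.txt}
After op 10 (git reset c.txt): modified={a.txt, c.txt} staged={b.txt}
After op 11 (modify b.txt): modified={a.txt, b.txt, c.txt} staged={b.txt}
After op 12 (modify a.txt): modified={a.txt, b.txt, c.txt} staged={b.txt}
After op 13 (git reset a.txt): modified={a.txt, b.txt, c.txt} staged={b.txt}
After op 14 (git add b.txt): modified={a.txt, c.txt} staged={b.txt}
After op 15 (git add c.txt): modified={a.txt} staged={b.txt, c.txt}
After op 16 (modify c.txt): modified={a.txt, c.txt} staged={b.txt, c.txt}
After op 17 (git reset c.txt): modified={a.txt, c.txt} staged={b.txt}
After op 18 (git add a.txt): modified={c.txt} staged={a.txt, b.txt}
After op 19 (git add c.txt): modified={none} staged={a.txt, b.txt, c.txt}
After op 20 (git commit): modified={none} staged={none}
After op 21 (git add a.txt): modified={none} staged={none}
After op 22 (modify c.txt): modified={c.txt} staged={none}
Final staged set: {none} -> count=0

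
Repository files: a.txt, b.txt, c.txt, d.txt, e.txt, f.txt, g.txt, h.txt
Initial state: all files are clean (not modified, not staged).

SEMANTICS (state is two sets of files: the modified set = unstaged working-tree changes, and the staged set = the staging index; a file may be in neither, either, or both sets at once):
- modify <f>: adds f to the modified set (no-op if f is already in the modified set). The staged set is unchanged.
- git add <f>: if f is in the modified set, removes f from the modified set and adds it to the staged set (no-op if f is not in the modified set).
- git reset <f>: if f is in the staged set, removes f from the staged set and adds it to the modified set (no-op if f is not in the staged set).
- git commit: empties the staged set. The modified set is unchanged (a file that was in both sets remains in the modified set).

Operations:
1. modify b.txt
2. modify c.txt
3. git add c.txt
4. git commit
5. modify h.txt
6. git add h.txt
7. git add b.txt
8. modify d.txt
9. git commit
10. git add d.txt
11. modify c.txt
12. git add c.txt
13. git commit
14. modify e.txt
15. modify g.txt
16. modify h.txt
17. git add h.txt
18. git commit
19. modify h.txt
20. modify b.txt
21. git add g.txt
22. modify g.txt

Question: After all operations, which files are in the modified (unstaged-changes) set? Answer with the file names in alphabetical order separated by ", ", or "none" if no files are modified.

Answer: b.txt, e.txt, g.txt, h.txt

Derivation:
After op 1 (modify b.txt): modified={b.txt} staged={none}
After op 2 (modify c.txt): modified={b.txt, c.txt} staged={none}
After op 3 (git add c.txt): modified={b.txt} staged={c.txt}
After op 4 (git commit): modified={b.txt} staged={none}
After op 5 (modify h.txt): modified={b.txt, h.txt} staged={none}
After op 6 (git add h.txt): modified={b.txt} staged={h.txt}
After op 7 (git add b.txt): modified={none} staged={b.txt, h.txt}
After op 8 (modify d.txt): modified={d.txt} staged={b.txt, h.txt}
After op 9 (git commit): modified={d.txt} staged={none}
After op 10 (git add d.txt): modified={none} staged={d.txt}
After op 11 (modify c.txt): modified={c.txt} staged={d.txt}
After op 12 (git add c.txt): modified={none} staged={c.txt, d.txt}
After op 13 (git commit): modified={none} staged={none}
After op 14 (modify e.txt): modified={e.txt} staged={none}
After op 15 (modify g.txt): modified={e.txt, g.txt} staged={none}
After op 16 (modify h.txt): modified={e.txt, g.txt, h.txt} staged={none}
After op 17 (git add h.txt): modified={e.txt, g.txt} staged={h.txt}
After op 18 (git commit): modified={e.txt, g.txt} staged={none}
After op 19 (modify h.txt): modified={e.txt, g.txt, h.txt} staged={none}
After op 20 (modify b.txt): modified={b.txt, e.txt, g.txt, h.txt} staged={none}
After op 21 (git add g.txt): modified={b.txt, e.txt, h.txt} staged={g.txt}
After op 22 (modify g.txt): modified={b.txt, e.txt, g.txt, h.txt} staged={g.txt}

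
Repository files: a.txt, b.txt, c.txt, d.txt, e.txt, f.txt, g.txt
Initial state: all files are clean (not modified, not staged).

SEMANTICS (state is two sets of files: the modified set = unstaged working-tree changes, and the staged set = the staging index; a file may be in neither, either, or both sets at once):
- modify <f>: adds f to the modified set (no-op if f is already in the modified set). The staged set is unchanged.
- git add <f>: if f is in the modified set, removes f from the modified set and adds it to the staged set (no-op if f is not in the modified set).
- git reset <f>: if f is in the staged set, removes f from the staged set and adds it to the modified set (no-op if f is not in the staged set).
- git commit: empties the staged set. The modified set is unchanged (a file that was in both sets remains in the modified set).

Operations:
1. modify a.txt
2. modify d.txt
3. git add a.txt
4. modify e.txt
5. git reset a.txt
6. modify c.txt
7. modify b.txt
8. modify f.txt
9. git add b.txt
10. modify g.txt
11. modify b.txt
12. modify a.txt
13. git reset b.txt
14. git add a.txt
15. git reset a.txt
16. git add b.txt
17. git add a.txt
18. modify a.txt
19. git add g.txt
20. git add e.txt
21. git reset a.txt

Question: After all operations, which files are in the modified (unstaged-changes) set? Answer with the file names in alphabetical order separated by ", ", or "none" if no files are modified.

After op 1 (modify a.txt): modified={a.txt} staged={none}
After op 2 (modify d.txt): modified={a.txt, d.txt} staged={none}
After op 3 (git add a.txt): modified={d.txt} staged={a.txt}
After op 4 (modify e.txt): modified={d.txt, e.txt} staged={a.txt}
After op 5 (git reset a.txt): modified={a.txt, d.txt, e.txt} staged={none}
After op 6 (modify c.txt): modified={a.txt, c.txt, d.txt, e.txt} staged={none}
After op 7 (modify b.txt): modified={a.txt, b.txt, c.txt, d.txt, e.txt} staged={none}
After op 8 (modify f.txt): modified={a.txt, b.txt, c.txt, d.txt, e.txt, f.txt} staged={none}
After op 9 (git add b.txt): modified={a.txt, c.txt, d.txt, e.txt, f.txt} staged={b.txt}
After op 10 (modify g.txt): modified={a.txt, c.txt, d.txt, e.txt, f.txt, g.txt} staged={b.txt}
After op 11 (modify b.txt): modified={a.txt, b.txt, c.txt, d.txt, e.txt, f.txt, g.txt} staged={b.txt}
After op 12 (modify a.txt): modified={a.txt, b.txt, c.txt, d.txt, e.txt, f.txt, g.txt} staged={b.txt}
After op 13 (git reset b.txt): modified={a.txt, b.txt, c.txt, d.txt, e.txt, f.txt, g.txt} staged={none}
After op 14 (git add a.txt): modified={b.txt, c.txt, d.txt, e.txt, f.txt, g.txt} staged={a.txt}
After op 15 (git reset a.txt): modified={a.txt, b.txt, c.txt, d.txt, e.txt, f.txt, g.txt} staged={none}
After op 16 (git add b.txt): modified={a.txt, c.txt, d.txt, e.txt, f.txt, g.txt} staged={b.txt}
After op 17 (git add a.txt): modified={c.txt, d.txt, e.txt, f.txt, g.txt} staged={a.txt, b.txt}
After op 18 (modify a.txt): modified={a.txt, c.txt, d.txt, e.txt, f.txt, g.txt} staged={a.txt, b.txt}
After op 19 (git add g.txt): modified={a.txt, c.txt, d.txt, e.txt, f.txt} staged={a.txt, b.txt, g.txt}
After op 20 (git add e.txt): modified={a.txt, c.txt, d.txt, f.txt} staged={a.txt, b.txt, e.txt, g.txt}
After op 21 (git reset a.txt): modified={a.txt, c.txt, d.txt, f.txt} staged={b.txt, e.txt, g.txt}

Answer: a.txt, c.txt, d.txt, f.txt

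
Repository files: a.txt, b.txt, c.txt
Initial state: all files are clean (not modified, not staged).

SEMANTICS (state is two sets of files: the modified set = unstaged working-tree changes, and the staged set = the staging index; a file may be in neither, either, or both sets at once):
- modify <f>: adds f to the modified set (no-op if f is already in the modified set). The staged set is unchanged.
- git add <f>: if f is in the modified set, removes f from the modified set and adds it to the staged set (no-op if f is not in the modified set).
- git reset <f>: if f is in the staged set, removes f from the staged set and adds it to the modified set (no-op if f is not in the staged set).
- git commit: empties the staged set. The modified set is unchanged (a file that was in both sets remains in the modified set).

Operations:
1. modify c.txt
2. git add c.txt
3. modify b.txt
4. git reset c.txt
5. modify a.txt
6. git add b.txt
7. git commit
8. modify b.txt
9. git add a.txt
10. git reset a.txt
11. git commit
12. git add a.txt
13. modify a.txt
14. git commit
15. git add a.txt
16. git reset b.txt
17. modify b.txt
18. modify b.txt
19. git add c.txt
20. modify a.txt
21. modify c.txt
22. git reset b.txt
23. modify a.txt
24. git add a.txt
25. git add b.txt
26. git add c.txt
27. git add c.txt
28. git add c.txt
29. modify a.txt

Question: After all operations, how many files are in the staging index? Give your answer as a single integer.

After op 1 (modify c.txt): modified={c.txt} staged={none}
After op 2 (git add c.txt): modified={none} staged={c.txt}
After op 3 (modify b.txt): modified={b.txt} staged={c.txt}
After op 4 (git reset c.txt): modified={b.txt, c.txt} staged={none}
After op 5 (modify a.txt): modified={a.txt, b.txt, c.txt} staged={none}
After op 6 (git add b.txt): modified={a.txt, c.txt} staged={b.txt}
After op 7 (git commit): modified={a.txt, c.txt} staged={none}
After op 8 (modify b.txt): modified={a.txt, b.txt, c.txt} staged={none}
After op 9 (git add a.txt): modified={b.txt, c.txt} staged={a.txt}
After op 10 (git reset a.txt): modified={a.txt, b.txt, c.txt} staged={none}
After op 11 (git commit): modified={a.txt, b.txt, c.txt} staged={none}
After op 12 (git add a.txt): modified={b.txt, c.txt} staged={a.txt}
After op 13 (modify a.txt): modified={a.txt, b.txt, c.txt} staged={a.txt}
After op 14 (git commit): modified={a.txt, b.txt, c.txt} staged={none}
After op 15 (git add a.txt): modified={b.txt, c.txt} staged={a.txt}
After op 16 (git reset b.txt): modified={b.txt, c.txt} staged={a.txt}
After op 17 (modify b.txt): modified={b.txt, c.txt} staged={a.txt}
After op 18 (modify b.txt): modified={b.txt, c.txt} staged={a.txt}
After op 19 (git add c.txt): modified={b.txt} staged={a.txt, c.txt}
After op 20 (modify a.txt): modified={a.txt, b.txt} staged={a.txt, c.txt}
After op 21 (modify c.txt): modified={a.txt, b.txt, c.txt} staged={a.txt, c.txt}
After op 22 (git reset b.txt): modified={a.txt, b.txt, c.txt} staged={a.txt, c.txt}
After op 23 (modify a.txt): modified={a.txt, b.txt, c.txt} staged={a.txt, c.txt}
After op 24 (git add a.txt): modified={b.txt, c.txt} staged={a.txt, c.txt}
After op 25 (git add b.txt): modified={c.txt} staged={a.txt, b.txt, c.txt}
After op 26 (git add c.txt): modified={none} staged={a.txt, b.txt, c.txt}
After op 27 (git add c.txt): modified={none} staged={a.txt, b.txt, c.txt}
After op 28 (git add c.txt): modified={none} staged={a.txt, b.txt, c.txt}
After op 29 (modify a.txt): modified={a.txt} staged={a.txt, b.txt, c.txt}
Final staged set: {a.txt, b.txt, c.txt} -> count=3

Answer: 3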